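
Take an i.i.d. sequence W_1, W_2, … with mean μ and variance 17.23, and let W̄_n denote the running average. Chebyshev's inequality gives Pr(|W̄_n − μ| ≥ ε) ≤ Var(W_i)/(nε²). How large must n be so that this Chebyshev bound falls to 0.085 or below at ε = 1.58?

Require 17.23/(n·1.58²) ≤ 0.085, i.e. n ≥ 17.23/(0.085·1.58²) = 81.199.
The smallest integer n is 82.

82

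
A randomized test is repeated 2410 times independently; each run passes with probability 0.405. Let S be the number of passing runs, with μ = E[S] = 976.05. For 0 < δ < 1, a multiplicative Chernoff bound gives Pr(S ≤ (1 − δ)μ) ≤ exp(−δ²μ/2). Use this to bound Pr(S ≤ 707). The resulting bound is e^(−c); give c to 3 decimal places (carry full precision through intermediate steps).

37.082

Write 707 = (1 − δ)μ, so δ = 1 − 707/976.05 = 0.2756519…
Then the exponent is δ²μ/2 = (μ − 707)²/(2μ) = 37.082067.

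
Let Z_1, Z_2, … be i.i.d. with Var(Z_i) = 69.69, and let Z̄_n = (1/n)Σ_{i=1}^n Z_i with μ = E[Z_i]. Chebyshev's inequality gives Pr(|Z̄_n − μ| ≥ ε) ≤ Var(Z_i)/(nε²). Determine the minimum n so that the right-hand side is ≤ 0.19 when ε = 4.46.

19

Require 69.69/(n·4.46²) ≤ 0.19, i.e. n ≥ 69.69/(0.19·4.46²) = 18.439.
The smallest integer n is 19.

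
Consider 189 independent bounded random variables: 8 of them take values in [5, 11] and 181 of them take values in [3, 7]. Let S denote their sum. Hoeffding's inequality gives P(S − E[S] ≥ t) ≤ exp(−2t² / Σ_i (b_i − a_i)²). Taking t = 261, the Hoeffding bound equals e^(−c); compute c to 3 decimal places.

42.790

Σ(b_i − a_i)² = 8·6² + 181·4² = 3184.
c = 2t² / 3184 = 2·261² / 3184 = 42.7896.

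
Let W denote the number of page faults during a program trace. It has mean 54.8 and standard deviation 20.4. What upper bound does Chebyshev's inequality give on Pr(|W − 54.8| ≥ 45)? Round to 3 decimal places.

0.206

Chebyshev: Pr(|W − μ| ≥ t) ≤ Var(W)/t².
Var(W) = σ² = 20.4² = 416.16.
Bound = 416.16 / 2025 = 0.2055.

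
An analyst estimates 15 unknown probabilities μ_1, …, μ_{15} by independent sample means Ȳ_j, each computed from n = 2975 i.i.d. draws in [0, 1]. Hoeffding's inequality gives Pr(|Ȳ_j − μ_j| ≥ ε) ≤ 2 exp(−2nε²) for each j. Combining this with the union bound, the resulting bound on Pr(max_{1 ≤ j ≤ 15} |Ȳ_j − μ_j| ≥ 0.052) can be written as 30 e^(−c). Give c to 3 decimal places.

Union bound over the 15 events: Pr(max_{1 ≤ j ≤ 15} |Ȳ_j − μ_j| ≥ 0.052) ≤ 15·2·exp(−2nε²) = 30 exp(−2·2975·0.052²).
So c = 2·2975·0.052² = 16.0888.

16.089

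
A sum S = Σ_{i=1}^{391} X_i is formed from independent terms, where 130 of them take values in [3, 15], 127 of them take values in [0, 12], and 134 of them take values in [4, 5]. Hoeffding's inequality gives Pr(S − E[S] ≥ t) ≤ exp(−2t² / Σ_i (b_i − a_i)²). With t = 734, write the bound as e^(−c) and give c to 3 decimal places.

Σ(b_i − a_i)² = 130·12² + 127·12² + 134·1² = 37142.
c = 2t² / 37142 = 2·734² / 37142 = 29.0106.

29.011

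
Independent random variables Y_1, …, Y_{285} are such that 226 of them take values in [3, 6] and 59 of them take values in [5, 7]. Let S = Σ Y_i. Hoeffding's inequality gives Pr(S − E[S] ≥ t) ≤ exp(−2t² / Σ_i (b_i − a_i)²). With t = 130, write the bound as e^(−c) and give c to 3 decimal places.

14.890

Σ(b_i − a_i)² = 226·3² + 59·2² = 2270.
c = 2t² / 2270 = 2·130² / 2270 = 14.8899.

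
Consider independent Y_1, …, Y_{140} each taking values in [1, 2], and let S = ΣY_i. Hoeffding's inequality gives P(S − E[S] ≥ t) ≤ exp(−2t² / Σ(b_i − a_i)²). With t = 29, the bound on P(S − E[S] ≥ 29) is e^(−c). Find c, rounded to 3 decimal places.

Σ(b_i − a_i)² = 140·(1)² = 140.
c = 2t²/140 = 2·29²/140 = 12.0143.

12.014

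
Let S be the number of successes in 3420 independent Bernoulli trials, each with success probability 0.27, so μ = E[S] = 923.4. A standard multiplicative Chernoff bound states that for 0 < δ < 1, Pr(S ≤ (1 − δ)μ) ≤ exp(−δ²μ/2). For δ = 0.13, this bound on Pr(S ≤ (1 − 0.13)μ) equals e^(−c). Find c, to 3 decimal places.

c = δ²μ/2 = 0.13²·923.4/2 = 7.8027.

7.803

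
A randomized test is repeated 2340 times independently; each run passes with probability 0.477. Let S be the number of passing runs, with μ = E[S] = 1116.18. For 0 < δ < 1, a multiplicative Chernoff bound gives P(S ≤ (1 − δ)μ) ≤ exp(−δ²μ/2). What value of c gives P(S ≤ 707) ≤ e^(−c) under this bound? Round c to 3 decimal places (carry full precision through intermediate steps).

75.001

Write 707 = (1 − δ)μ, so δ = 1 − 707/1116.18 = 0.3665896…
Then the exponent is δ²μ/2 = (μ − 707)²/(2μ) = 75.000570.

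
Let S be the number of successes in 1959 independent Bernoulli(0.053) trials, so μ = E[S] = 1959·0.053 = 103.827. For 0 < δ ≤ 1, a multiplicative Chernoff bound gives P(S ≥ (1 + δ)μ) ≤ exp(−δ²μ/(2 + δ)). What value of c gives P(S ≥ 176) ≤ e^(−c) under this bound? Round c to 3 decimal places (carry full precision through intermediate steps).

Write 176 = (1 + δ)μ, so δ = 176/103.827 − 1 = 0.6951275…
Then the exponent is δ²μ/(2 + δ) = (176 − μ)² / (μ·(2 + δ)) = 18.614865.

18.615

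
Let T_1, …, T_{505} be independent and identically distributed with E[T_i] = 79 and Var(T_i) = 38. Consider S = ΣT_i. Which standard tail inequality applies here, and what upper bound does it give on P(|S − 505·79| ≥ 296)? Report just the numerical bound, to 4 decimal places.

With mean and variance of each term known, Chebyshev's inequality bounds the deviation of the sum (or sample mean).
Var(S) = n·Var(T_i) = 505·38 = 19190.
Chebyshev: P(|S − 505·79| ≥ 296) ≤ Var(S)/296² = 19190/87616 = 0.2190.

0.2190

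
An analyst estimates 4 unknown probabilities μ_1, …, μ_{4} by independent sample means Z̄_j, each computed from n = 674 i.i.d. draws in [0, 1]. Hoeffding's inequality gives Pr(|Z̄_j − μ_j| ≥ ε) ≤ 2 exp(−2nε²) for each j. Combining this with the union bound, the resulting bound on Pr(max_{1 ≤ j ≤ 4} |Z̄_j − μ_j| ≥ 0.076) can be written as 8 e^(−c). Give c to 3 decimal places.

Union bound over the 4 events: Pr(max_{1 ≤ j ≤ 4} |Z̄_j − μ_j| ≥ 0.076) ≤ 4·2·exp(−2nε²) = 8 exp(−2·674·0.076²).
So c = 2·674·0.076² = 7.7860.

7.786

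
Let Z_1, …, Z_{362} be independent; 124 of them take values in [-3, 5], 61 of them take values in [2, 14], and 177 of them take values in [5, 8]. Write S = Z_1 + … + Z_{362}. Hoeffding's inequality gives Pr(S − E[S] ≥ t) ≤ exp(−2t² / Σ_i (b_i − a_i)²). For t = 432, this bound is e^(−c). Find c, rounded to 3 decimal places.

Σ(b_i − a_i)² = 124·8² + 61·12² + 177·3² = 18313.
c = 2t² / 18313 = 2·432² / 18313 = 20.3816.

20.382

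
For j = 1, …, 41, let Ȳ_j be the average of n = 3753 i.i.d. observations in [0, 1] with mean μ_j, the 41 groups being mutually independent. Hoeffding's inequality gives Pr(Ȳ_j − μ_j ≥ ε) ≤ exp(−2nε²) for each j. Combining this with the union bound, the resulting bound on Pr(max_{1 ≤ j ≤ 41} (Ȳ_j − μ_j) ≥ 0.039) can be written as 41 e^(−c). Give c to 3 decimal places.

Union bound over the 41 events: Pr(max_{1 ≤ j ≤ 41} (Ȳ_j − μ_j) ≥ 0.039) ≤ 41·exp(−2nε²) = 41 exp(−2·3753·0.039²).
So c = 2·3753·0.039² = 11.4166.

11.417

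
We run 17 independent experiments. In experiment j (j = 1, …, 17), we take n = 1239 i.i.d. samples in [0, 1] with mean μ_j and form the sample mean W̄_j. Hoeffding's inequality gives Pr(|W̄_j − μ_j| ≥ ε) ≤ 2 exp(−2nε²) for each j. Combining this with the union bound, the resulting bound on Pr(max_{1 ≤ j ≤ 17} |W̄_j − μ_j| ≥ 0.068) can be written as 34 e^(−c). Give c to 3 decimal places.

11.458

Union bound over the 17 events: Pr(max_{1 ≤ j ≤ 17} |W̄_j − μ_j| ≥ 0.068) ≤ 17·2·exp(−2nε²) = 34 exp(−2·1239·0.068²).
So c = 2·1239·0.068² = 11.4583.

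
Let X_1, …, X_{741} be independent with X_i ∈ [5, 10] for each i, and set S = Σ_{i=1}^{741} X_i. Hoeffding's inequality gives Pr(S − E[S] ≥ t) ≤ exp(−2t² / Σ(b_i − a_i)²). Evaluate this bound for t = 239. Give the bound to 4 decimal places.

Σ(b_i − a_i)² = 741·(5)² = 18525.
Exponent = 2·239²/18525 = 6.1669.
Bound = exp(−6.1669) = 0.00210.

0.0021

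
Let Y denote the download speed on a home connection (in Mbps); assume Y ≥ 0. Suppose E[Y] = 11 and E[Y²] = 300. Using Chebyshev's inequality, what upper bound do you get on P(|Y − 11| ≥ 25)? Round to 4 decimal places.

0.2864

Var(Y) = E[Y²] − (E[Y])² = 300 − 121 = 179.
Chebyshev's inequality: P(|Y − μ| ≥ t) ≤ Var(Y)/t² = 179/625 = 0.2864.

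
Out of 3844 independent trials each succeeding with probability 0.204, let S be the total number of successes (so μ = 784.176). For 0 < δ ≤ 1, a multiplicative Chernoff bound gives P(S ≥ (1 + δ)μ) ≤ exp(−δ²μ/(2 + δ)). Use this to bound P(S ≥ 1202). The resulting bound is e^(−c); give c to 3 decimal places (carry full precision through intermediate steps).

87.896

Write 1202 = (1 + δ)μ, so δ = 1202/784.176 − 1 = 0.5328192…
Then the exponent is δ²μ/(2 + δ) = (1202 − μ)² / (μ·(2 + δ)) = 87.895985.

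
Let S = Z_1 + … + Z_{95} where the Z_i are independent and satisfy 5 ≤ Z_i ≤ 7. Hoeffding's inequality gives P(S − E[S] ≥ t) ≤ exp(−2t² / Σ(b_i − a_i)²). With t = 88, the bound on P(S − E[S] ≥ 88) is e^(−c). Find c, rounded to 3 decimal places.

40.758

Σ(b_i − a_i)² = 95·(2)² = 380.
c = 2t²/380 = 2·88²/380 = 40.7579.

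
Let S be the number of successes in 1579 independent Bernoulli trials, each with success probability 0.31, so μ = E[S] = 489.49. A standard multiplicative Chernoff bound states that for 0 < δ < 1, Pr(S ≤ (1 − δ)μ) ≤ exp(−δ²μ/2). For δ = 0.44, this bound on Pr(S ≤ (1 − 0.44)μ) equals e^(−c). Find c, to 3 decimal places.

47.383

c = δ²μ/2 = 0.44²·489.49/2 = 47.3826.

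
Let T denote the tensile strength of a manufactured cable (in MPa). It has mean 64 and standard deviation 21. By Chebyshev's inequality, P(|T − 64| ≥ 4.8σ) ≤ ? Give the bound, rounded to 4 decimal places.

0.0434

Chebyshev: P(|T − μ| ≥ t) ≤ Var(T)/t².
Var(T) = σ² = 21² = 441.
t = 4.8·21 = 100.8.
Bound = 441 / 10160.64 = 0.0434.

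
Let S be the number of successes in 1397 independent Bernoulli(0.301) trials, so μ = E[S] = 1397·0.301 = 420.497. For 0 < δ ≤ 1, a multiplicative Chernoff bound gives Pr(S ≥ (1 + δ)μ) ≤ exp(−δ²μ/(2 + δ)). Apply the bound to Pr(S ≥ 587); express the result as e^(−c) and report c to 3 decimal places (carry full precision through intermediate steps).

27.517

Write 587 = (1 + δ)μ, so δ = 587/420.497 − 1 = 0.3959672…
Then the exponent is δ²μ/(2 + δ) = (587 − μ)² / (μ·(2 + δ)) = 27.516954.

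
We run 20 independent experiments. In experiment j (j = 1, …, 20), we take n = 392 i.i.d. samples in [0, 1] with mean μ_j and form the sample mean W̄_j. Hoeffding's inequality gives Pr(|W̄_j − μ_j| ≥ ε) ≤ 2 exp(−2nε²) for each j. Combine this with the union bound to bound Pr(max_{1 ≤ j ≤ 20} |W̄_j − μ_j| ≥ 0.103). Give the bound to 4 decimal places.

0.0098

Per-experiment Hoeffding bound: 2·exp(−2·392·0.103²) = 2·exp(−8.31746) = 0.00048843.
Union bound over 20 events: 20·0.00048843 = 0.00977.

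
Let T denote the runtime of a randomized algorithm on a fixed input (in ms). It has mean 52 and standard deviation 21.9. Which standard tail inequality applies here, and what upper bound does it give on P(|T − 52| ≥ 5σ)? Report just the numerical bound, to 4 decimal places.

Mean and variance are known, so Chebyshev's inequality applies.
Chebyshev: P(|T − μ| ≥ t) ≤ Var(T)/t².
Var(T) = σ² = 21.9² = 479.61.
t = 5·21.9 = 109.5.
Bound = 479.61 / 11990.25 = 0.0400.

0.0400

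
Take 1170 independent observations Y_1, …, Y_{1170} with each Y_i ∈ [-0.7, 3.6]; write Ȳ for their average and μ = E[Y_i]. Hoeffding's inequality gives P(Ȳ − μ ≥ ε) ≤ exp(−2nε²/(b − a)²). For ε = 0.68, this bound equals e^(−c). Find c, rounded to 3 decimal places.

58.519

c = 2nε²/(b − a)² = 2·1170·0.68² / 4.3² = 58.5190.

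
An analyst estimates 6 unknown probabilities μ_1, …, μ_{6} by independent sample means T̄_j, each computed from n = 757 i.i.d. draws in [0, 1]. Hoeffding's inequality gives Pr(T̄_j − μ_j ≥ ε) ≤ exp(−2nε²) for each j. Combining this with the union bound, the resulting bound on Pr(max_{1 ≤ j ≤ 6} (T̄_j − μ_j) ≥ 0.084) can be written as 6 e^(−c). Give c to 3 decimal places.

Union bound over the 6 events: Pr(max_{1 ≤ j ≤ 6} (T̄_j − μ_j) ≥ 0.084) ≤ 6·exp(−2nε²) = 6 exp(−2·757·0.084²).
So c = 2·757·0.084² = 10.6828.

10.683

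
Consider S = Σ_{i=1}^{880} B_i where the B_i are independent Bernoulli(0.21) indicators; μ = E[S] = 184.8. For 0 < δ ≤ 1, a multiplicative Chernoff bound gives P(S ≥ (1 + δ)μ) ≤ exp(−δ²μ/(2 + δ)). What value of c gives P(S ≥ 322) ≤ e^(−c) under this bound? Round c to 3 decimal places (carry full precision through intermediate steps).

37.143

Write 322 = (1 + δ)μ, so δ = 322/184.8 − 1 = 0.7424242…
Then the exponent is δ²μ/(2 + δ) = (322 − μ)² / (μ·(2 + δ)) = 37.142541.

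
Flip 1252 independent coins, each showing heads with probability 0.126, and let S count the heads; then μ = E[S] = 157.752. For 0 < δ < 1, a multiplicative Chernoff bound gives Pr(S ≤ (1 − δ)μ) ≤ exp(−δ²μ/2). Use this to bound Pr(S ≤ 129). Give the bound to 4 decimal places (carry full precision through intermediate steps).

Write 129 = (1 − δ)μ, so δ = 1 − 129/157.752 = 0.1822608…
Then the exponent is δ²μ/2 = (μ − 129)²/(2μ) = 2.620181.
Bound = exp(−2.620181) = 0.07279.

0.0728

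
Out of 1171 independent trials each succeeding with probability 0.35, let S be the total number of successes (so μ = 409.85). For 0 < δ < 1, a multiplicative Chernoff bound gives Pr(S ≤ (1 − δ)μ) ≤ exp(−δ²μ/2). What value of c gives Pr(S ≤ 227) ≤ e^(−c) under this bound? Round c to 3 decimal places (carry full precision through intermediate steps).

Write 227 = (1 − δ)μ, so δ = 1 − 227/409.85 = 0.4461388…
Then the exponent is δ²μ/2 = (μ − 227)²/(2μ) = 40.788243.

40.788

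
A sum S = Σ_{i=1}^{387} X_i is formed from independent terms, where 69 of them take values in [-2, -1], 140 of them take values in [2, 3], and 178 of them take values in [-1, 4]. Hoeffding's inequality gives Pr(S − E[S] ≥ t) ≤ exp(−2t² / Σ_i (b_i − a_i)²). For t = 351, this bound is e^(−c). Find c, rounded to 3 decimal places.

52.887

Σ(b_i − a_i)² = 69·1² + 140·1² + 178·5² = 4659.
c = 2t² / 4659 = 2·351² / 4659 = 52.8873.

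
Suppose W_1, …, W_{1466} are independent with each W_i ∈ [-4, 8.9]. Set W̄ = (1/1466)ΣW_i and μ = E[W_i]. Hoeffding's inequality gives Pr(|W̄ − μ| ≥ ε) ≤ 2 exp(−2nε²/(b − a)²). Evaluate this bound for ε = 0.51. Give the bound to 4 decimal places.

Exponent: 2nε²/(b − a)² = 2·1466·0.51² / 12.9² = 4.58274.
Bound = 2·exp(−4.58274) = 0.02045.

0.0205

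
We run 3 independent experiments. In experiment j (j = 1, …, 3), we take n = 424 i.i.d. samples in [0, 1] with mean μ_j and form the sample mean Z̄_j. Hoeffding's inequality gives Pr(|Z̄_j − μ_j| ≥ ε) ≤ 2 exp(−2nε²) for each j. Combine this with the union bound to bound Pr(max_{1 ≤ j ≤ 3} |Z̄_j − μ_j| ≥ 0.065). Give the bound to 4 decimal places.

Per-experiment Hoeffding bound: 2·exp(−2·424·0.065²) = 2·exp(−3.58280) = 0.055596.
Union bound over 3 events: 3·0.055596 = 0.16679.

0.1668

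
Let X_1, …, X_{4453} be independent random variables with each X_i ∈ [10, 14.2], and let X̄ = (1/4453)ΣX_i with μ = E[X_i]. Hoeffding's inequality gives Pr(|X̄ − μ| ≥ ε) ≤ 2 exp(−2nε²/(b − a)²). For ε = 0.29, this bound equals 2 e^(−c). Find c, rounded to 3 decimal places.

42.460

c = 2nε²/(b − a)² = 2·4453·0.29² / 4.2² = 42.4600.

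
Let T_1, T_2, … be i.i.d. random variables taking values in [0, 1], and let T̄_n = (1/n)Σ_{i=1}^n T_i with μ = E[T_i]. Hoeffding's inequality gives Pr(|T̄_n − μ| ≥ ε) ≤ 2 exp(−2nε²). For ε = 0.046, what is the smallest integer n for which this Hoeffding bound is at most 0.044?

Require 2·exp(−2nε²) ≤ 0.044, i.e. 2nε² ≥ ln(2/0.044) = 3.816713.
So n ≥ 3.816713 / (2·0.046²) = 901.870.
The smallest integer n is 902.

902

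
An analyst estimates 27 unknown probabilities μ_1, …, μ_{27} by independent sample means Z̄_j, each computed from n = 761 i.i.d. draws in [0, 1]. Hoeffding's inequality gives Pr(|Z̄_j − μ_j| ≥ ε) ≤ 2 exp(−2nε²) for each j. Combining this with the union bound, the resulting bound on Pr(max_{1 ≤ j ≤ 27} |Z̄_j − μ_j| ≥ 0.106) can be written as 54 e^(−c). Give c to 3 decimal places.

Union bound over the 27 events: Pr(max_{1 ≤ j ≤ 27} |Z̄_j − μ_j| ≥ 0.106) ≤ 27·2·exp(−2nε²) = 54 exp(−2·761·0.106²).
So c = 2·761·0.106² = 17.1012.

17.101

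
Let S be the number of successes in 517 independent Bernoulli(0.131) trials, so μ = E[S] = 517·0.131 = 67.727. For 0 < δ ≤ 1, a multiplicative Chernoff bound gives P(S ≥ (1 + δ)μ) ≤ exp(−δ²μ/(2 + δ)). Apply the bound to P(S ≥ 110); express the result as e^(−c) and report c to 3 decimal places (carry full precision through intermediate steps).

Write 110 = (1 + δ)μ, so δ = 110/67.727 − 1 = 0.6241676…
Then the exponent is δ²μ/(2 + δ) = (110 − μ)² / (μ·(2 + δ)) = 10.054784.

10.055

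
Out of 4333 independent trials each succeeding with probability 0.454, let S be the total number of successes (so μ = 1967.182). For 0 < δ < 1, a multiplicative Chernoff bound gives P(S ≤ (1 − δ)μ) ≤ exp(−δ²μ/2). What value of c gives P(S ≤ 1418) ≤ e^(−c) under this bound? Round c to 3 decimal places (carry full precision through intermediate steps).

76.658

Write 1418 = (1 − δ)μ, so δ = 1 − 1418/1967.182 = 0.2791719…
Then the exponent is δ²μ/2 = (μ − 1418)²/(2μ) = 76.658100.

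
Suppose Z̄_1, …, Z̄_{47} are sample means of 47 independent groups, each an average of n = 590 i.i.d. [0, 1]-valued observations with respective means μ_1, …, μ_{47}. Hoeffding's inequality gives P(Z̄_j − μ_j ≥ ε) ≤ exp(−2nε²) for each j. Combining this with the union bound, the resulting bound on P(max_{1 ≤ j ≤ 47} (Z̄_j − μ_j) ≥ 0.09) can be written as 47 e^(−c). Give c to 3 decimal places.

Union bound over the 47 events: P(max_{1 ≤ j ≤ 47} (Z̄_j − μ_j) ≥ 0.09) ≤ 47·exp(−2nε²) = 47 exp(−2·590·0.09²).
So c = 2·590·0.09² = 9.5580.

9.558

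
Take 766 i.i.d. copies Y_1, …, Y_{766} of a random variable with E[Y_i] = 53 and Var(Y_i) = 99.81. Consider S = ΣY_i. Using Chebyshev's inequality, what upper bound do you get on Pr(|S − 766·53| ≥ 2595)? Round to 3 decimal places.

0.011

Var(S) = n·Var(Y_i) = 766·99.81 = 76454.46.
Chebyshev: Pr(|S − 766·53| ≥ 2595) ≤ Var(S)/2595² = 76454.46/6734025 = 0.0114.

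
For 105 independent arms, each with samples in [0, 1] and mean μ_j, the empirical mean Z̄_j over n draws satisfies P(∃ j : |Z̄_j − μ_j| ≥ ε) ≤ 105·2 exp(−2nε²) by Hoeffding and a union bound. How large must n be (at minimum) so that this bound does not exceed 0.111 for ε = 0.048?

1638

Need 2·105·exp(−2nε²) ≤ 0.111, i.e. exp(−2nε²) ≤ 0.111/210.
So 2nε² ≥ ln(210/0.111) = 7.545333.
Hence n ≥ 7.545333/(2·0.048²) = 1637.442.
The smallest integer n is 1638.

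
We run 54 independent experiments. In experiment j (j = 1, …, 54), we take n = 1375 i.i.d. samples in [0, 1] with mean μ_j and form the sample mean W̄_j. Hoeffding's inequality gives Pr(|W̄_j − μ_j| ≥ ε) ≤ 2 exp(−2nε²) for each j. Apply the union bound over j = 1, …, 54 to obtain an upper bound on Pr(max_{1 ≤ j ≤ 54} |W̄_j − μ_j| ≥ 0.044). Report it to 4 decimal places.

0.5263

Per-experiment Hoeffding bound: 2·exp(−2·1375·0.044²) = 2·exp(−5.32400) = 0.0097464.
Union bound over 54 events: 54·0.0097464 = 0.52631.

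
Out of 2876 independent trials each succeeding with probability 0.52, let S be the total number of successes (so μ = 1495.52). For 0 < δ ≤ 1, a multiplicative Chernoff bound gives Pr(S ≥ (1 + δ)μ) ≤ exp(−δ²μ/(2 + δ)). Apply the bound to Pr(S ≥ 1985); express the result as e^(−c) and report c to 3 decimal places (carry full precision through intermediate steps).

Write 1985 = (1 + δ)μ, so δ = 1985/1495.52 − 1 = 0.3272975…
Then the exponent is δ²μ/(2 + δ) = (1985 − μ)² / (μ·(2 + δ)) = 68.837608.

68.838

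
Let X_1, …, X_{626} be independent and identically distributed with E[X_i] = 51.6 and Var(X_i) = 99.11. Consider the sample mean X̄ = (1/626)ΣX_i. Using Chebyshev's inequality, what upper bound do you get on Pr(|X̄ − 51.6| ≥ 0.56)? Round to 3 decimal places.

0.505

Var(X̄) = Var(X_i)/n = 99.11/626 = 0.15832.
Chebyshev: Pr(|X̄ − 51.6| ≥ 0.56) ≤ Var(X̄)/(0.56)² = 99.11/(626·0.56²) = 0.5049.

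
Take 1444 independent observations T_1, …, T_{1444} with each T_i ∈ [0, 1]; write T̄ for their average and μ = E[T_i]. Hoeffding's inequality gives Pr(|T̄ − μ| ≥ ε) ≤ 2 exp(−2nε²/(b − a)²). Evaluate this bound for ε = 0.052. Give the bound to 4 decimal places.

0.0008

Exponent: 2nε²/(b − a)² = 2·1444·0.052² / 1² = 7.80915.
Bound = 2·exp(−7.80915) = 0.00081.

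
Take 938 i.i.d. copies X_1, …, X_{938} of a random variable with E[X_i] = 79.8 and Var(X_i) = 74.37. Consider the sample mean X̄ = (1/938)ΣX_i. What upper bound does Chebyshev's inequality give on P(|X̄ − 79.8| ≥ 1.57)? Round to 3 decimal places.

0.032

Var(X̄) = Var(X_i)/n = 74.37/938 = 0.079286.
Chebyshev: P(|X̄ − 79.8| ≥ 1.57) ≤ Var(X̄)/(1.57)² = 74.37/(938·1.57²) = 0.0322.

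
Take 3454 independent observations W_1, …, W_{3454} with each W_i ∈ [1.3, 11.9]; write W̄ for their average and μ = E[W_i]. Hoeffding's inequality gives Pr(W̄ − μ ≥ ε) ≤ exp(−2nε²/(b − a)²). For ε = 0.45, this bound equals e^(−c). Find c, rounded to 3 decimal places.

12.450

c = 2nε²/(b − a)² = 2·3454·0.45² / 10.6² = 12.4499.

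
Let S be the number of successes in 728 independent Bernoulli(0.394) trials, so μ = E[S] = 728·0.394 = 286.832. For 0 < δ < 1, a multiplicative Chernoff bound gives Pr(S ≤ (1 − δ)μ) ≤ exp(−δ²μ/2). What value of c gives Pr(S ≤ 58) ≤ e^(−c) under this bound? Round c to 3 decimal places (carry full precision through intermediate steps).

Write 58 = (1 − δ)μ, so δ = 1 − 58/286.832 = 0.797791…
Then the exponent is δ²μ/2 = (μ − 58)²/(2μ) = 91.280060.

91.280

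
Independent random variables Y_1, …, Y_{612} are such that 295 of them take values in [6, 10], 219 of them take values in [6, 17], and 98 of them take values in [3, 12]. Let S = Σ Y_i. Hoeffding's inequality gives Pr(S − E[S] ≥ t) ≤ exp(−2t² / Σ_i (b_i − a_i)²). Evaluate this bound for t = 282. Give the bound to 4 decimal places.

Σ(b_i − a_i)² = 295·4² + 219·11² + 98·9² = 39157.
Exponent = 2·282² / 39157 = 4.06180.
Bound = exp(−4.06180) = 0.01722.

0.0172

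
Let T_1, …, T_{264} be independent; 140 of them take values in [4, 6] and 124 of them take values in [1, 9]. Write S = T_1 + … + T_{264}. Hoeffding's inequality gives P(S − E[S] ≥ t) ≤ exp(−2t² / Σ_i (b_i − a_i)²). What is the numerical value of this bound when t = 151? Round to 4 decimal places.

Σ(b_i − a_i)² = 140·2² + 124·8² = 8496.
Exponent = 2·151² / 8496 = 5.36747.
Bound = exp(−5.36747) = 0.00467.

0.0047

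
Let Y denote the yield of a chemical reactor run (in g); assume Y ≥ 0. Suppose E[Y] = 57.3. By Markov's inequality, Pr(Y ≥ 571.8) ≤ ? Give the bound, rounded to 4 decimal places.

Markov's inequality: for a non-negative random variable, Pr(Y ≥ a) ≤ E[Y]/a.
Here E[Y] = 57.3 and a = 571.8, so the bound is 57.3/571.8 = 0.1002.

0.1002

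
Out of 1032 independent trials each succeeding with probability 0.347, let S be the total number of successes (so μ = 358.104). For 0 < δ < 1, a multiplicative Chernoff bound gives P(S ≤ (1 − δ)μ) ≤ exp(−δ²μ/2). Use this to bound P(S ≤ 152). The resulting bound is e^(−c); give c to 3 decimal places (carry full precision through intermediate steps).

Write 152 = (1 − δ)μ, so δ = 1 − 152/358.104 = 0.5755423…
Then the exponent is δ²μ/2 = (μ − 152)²/(2μ) = 59.310785.

59.311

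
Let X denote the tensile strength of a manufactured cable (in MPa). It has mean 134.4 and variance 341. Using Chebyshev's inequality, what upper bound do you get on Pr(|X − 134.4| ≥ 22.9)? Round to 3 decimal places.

0.650

Chebyshev: Pr(|X − μ| ≥ t) ≤ Var(X)/t².
Bound = 341 / 524.41 = 0.6503.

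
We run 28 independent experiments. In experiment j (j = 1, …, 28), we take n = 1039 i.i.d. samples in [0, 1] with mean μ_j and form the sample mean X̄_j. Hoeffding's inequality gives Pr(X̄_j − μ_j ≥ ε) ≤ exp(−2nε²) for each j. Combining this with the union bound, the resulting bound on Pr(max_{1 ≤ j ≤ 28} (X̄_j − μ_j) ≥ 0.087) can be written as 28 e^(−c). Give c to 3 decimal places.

Union bound over the 28 events: Pr(max_{1 ≤ j ≤ 28} (X̄_j − μ_j) ≥ 0.087) ≤ 28·exp(−2nε²) = 28 exp(−2·1039·0.087²).
So c = 2·1039·0.087² = 15.7284.

15.728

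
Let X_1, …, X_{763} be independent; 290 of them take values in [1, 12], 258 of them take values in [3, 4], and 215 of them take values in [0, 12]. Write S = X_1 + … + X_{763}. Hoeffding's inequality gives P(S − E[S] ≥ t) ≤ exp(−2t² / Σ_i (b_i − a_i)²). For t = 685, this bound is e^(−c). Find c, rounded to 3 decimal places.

14.153

Σ(b_i − a_i)² = 290·11² + 258·1² + 215·12² = 66308.
c = 2t² / 66308 = 2·685² / 66308 = 14.1529.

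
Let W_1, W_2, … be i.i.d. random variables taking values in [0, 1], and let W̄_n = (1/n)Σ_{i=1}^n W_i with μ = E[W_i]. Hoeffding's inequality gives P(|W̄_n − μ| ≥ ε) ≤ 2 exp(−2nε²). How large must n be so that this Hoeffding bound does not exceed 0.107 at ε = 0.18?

Require 2·exp(−2nε²) ≤ 0.107, i.e. 2nε² ≥ ln(2/0.107) = 2.928074.
So n ≥ 2.928074 / (2·0.18²) = 45.186.
The smallest integer n is 46.

46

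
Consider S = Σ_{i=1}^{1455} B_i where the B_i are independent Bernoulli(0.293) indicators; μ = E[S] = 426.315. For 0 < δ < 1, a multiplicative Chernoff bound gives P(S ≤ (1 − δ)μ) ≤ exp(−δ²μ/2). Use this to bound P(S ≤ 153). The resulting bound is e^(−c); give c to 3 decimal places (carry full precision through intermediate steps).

87.613

Write 153 = (1 − δ)μ, so δ = 1 − 153/426.315 = 0.6411104…
Then the exponent is δ²μ/2 = (μ − 153)²/(2μ) = 87.612551.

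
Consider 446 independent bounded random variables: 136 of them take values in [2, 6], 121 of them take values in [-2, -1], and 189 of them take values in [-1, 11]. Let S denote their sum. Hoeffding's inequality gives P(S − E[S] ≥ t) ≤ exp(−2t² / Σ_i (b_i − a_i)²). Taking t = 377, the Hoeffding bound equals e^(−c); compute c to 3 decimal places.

Σ(b_i − a_i)² = 136·4² + 121·1² + 189·12² = 29513.
c = 2t² / 29513 = 2·377² / 29513 = 9.6316.

9.632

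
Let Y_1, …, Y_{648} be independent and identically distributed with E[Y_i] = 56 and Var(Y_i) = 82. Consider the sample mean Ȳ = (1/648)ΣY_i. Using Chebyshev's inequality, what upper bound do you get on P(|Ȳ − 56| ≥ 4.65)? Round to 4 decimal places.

0.0059

Var(Ȳ) = Var(Y_i)/n = 82/648 = 0.12654.
Chebyshev: P(|Ȳ − 56| ≥ 4.65) ≤ Var(Ȳ)/(4.65)² = 82/(648·4.65²) = 0.0059.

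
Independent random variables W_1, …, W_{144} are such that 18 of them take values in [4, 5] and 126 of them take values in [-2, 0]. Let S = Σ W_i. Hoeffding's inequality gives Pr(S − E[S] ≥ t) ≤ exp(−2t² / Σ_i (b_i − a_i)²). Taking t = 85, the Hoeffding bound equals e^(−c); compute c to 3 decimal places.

27.682

Σ(b_i − a_i)² = 18·1² + 126·2² = 522.
c = 2t² / 522 = 2·85² / 522 = 27.6820.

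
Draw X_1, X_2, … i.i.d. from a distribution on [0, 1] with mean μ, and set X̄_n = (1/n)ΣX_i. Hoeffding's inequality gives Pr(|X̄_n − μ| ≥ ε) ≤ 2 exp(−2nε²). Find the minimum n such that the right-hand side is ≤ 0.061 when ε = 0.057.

Require 2·exp(−2nε²) ≤ 0.061, i.e. 2nε² ≥ ln(2/0.061) = 3.490029.
So n ≥ 3.490029 / (2·0.057²) = 537.093.
The smallest integer n is 538.

538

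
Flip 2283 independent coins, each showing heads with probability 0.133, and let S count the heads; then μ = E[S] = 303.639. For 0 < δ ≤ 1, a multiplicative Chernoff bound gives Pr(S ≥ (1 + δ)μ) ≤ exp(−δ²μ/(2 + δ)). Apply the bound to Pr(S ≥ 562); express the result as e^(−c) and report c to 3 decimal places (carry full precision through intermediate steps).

77.111

Write 562 = (1 + δ)μ, so δ = 562/303.639 − 1 = 0.8508821…
Then the exponent is δ²μ/(2 + δ) = (562 − μ)² / (μ·(2 + δ)) = 77.111136.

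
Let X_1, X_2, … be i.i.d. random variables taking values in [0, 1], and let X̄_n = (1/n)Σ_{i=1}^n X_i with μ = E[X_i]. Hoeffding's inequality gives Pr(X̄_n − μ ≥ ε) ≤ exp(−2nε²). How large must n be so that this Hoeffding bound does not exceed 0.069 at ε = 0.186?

Require exp(−2nε²) ≤ 0.069, i.e. 2nε² ≥ ln(1/0.069) = 2.673649.
So n ≥ 2.673649 / (2·0.186²) = 38.641.
The smallest integer n is 39.

39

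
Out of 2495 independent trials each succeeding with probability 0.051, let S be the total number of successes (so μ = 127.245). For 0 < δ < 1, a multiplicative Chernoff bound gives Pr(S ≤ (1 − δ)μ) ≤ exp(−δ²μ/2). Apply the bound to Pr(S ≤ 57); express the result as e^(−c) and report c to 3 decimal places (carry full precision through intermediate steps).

Write 57 = (1 − δ)μ, so δ = 1 − 57/127.245 = 0.5520453…
Then the exponent is δ²μ/2 = (μ − 57)²/(2μ) = 19.389210.

19.389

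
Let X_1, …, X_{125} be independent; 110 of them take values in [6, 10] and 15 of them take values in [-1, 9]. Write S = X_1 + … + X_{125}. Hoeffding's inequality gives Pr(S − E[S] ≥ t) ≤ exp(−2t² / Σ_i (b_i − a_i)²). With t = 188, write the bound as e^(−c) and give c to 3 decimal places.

21.683

Σ(b_i − a_i)² = 110·4² + 15·10² = 3260.
c = 2t² / 3260 = 2·188² / 3260 = 21.6834.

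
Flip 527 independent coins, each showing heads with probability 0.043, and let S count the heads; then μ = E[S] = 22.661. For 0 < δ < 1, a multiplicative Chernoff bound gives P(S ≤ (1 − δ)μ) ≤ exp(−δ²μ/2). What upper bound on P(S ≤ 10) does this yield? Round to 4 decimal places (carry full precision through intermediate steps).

Write 10 = (1 − δ)μ, so δ = 1 − 10/22.661 = 0.5587132…
Then the exponent is δ²μ/2 = (μ − 10)²/(2μ) = 3.536934.
Bound = exp(−3.536934) = 0.02910.

0.0291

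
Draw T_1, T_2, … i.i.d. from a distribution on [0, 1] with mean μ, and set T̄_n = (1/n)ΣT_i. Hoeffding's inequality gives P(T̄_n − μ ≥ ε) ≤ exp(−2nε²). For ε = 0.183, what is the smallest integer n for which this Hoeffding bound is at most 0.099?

Require exp(−2nε²) ≤ 0.099, i.e. 2nε² ≥ ln(1/0.099) = 2.312635.
So n ≥ 2.312635 / (2·0.183²) = 34.528.
The smallest integer n is 35.

35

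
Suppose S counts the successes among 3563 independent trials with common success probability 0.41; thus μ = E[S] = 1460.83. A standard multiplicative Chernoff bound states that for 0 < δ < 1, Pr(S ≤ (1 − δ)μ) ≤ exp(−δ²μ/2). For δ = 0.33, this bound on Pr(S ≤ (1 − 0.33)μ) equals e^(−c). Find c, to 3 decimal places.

79.542

c = δ²μ/2 = 0.33²·1460.83/2 = 79.5422.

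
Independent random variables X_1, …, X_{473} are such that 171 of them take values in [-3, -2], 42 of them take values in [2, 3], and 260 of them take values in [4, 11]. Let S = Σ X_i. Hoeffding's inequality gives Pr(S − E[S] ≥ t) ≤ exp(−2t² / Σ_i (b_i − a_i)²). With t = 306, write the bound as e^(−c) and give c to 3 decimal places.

Σ(b_i − a_i)² = 171·1² + 42·1² + 260·7² = 12953.
c = 2t² / 12953 = 2·306² / 12953 = 14.4578.

14.458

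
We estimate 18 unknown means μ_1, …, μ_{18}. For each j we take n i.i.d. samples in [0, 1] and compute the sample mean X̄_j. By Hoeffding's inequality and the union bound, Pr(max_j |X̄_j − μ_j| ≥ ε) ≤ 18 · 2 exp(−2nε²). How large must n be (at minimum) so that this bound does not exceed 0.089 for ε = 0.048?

1303

Need 2·18·exp(−2nε²) ≤ 0.089, i.e. exp(−2nε²) ≤ 0.089/36.
So 2nε² ≥ ln(36/0.089) = 6.002638.
Hence n ≥ 6.002638/(2·0.048²) = 1302.656.
The smallest integer n is 1303.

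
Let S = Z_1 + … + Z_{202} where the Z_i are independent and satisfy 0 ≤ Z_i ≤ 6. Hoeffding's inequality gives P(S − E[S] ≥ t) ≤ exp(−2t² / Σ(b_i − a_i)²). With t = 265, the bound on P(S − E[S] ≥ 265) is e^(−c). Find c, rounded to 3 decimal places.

Σ(b_i − a_i)² = 202·(6)² = 7272.
c = 2t²/7272 = 2·265²/7272 = 19.3138.

19.314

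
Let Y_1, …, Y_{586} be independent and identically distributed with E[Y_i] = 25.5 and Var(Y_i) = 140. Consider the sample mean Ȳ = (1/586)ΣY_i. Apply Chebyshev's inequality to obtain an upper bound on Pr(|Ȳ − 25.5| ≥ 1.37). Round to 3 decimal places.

0.127

Var(Ȳ) = Var(Y_i)/n = 140/586 = 0.23891.
Chebyshev: Pr(|Ȳ − 25.5| ≥ 1.37) ≤ Var(Ȳ)/(1.37)² = 140/(586·1.37²) = 0.1273.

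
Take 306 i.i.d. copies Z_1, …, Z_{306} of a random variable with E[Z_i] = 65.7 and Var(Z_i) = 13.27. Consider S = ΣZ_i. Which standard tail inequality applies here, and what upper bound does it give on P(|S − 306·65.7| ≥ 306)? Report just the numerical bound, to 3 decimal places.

With mean and variance of each term known, Chebyshev's inequality bounds the deviation of the sum (or sample mean).
Var(S) = n·Var(Z_i) = 306·13.27 = 4060.62.
Chebyshev: P(|S − 306·65.7| ≥ 306) ≤ Var(S)/306² = 4060.62/93636 = 0.0434.

0.043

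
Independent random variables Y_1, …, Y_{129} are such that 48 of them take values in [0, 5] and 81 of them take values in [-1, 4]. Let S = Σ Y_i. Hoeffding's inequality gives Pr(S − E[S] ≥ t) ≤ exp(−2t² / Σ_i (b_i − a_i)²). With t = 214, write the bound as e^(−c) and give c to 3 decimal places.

Σ(b_i − a_i)² = 48·5² + 81·5² = 3225.
c = 2t² / 3225 = 2·214² / 3225 = 28.4006.

28.401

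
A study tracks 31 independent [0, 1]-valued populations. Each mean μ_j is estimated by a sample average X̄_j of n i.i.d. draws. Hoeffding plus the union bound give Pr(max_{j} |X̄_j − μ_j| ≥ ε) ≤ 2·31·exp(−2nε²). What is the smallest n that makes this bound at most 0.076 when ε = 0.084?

Need 2·31·exp(−2nε²) ≤ 0.076, i.e. exp(−2nε²) ≤ 0.076/62.
So 2nε² ≥ ln(62/0.076) = 6.704156.
Hence n ≥ 6.704156/(2·0.084²) = 475.068.
The smallest integer n is 476.

476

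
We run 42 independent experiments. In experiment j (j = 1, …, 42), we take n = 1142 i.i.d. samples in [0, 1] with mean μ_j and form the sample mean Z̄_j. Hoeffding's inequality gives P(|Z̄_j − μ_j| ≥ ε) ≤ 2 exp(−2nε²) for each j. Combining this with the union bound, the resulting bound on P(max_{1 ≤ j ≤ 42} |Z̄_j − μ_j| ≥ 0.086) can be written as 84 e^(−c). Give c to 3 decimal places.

16.892

Union bound over the 42 events: P(max_{1 ≤ j ≤ 42} |Z̄_j − μ_j| ≥ 0.086) ≤ 42·2·exp(−2nε²) = 84 exp(−2·1142·0.086²).
So c = 2·1142·0.086² = 16.8925.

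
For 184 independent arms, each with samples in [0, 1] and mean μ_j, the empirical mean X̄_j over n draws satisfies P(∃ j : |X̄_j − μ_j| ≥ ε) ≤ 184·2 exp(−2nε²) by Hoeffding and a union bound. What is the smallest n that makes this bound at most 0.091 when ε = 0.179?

130

Need 2·184·exp(−2nε²) ≤ 0.091, i.e. exp(−2nε²) ≤ 0.091/368.
So 2nε² ≥ ln(368/0.091) = 8.304979.
Hence n ≥ 8.304979/(2·0.179²) = 129.599.
The smallest integer n is 130.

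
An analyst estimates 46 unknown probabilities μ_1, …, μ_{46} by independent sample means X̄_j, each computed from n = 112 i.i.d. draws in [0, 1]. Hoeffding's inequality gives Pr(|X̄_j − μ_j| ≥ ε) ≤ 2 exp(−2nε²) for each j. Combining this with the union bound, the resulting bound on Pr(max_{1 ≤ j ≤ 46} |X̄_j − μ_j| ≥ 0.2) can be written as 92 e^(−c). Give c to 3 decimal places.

Union bound over the 46 events: Pr(max_{1 ≤ j ≤ 46} |X̄_j − μ_j| ≥ 0.2) ≤ 46·2·exp(−2nε²) = 92 exp(−2·112·0.2²).
So c = 2·112·0.2² = 8.9600.

8.960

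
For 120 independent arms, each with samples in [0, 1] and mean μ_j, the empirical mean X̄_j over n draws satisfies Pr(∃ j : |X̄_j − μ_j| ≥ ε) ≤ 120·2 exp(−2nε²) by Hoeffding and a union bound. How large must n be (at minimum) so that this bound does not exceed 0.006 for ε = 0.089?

669

Need 2·120·exp(−2nε²) ≤ 0.006, i.e. exp(−2nε²) ≤ 0.006/240.
So 2nε² ≥ ln(240/0.006) = 10.596635.
Hence n ≥ 10.596635/(2·0.089²) = 668.895.
The smallest integer n is 669.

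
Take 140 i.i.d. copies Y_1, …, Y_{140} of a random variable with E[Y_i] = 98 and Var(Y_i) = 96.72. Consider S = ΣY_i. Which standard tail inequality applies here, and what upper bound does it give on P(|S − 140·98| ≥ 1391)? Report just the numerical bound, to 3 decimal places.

With mean and variance of each term known, Chebyshev's inequality bounds the deviation of the sum (or sample mean).
Var(S) = n·Var(Y_i) = 140·96.72 = 13540.8.
Chebyshev: P(|S − 140·98| ≥ 1391) ≤ Var(S)/1391² = 13540.8/1934881 = 0.0070.

0.007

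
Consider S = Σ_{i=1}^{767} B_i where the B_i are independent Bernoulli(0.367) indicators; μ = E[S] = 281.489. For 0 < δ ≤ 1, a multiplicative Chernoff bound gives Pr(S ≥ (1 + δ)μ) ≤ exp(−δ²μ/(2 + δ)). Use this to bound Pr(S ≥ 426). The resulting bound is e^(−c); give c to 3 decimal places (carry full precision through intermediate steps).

29.518

Write 426 = (1 + δ)μ, so δ = 426/281.489 − 1 = 0.5133806…
Then the exponent is δ²μ/(2 + δ) = (426 − μ)² / (μ·(2 + δ)) = 29.517673.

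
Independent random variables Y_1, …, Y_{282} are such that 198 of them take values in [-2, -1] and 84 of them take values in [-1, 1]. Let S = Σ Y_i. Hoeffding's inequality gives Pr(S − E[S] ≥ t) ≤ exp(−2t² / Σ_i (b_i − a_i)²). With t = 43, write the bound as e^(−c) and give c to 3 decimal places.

6.925

Σ(b_i − a_i)² = 198·1² + 84·2² = 534.
c = 2t² / 534 = 2·43² / 534 = 6.9251.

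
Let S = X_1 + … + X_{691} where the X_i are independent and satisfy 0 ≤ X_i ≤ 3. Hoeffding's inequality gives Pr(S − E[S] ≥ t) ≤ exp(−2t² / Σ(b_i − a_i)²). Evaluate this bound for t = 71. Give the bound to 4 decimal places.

0.1977

Σ(b_i − a_i)² = 691·(3)² = 6219.
Exponent = 2·71²/6219 = 1.6212.
Bound = exp(−1.6212) = 0.19767.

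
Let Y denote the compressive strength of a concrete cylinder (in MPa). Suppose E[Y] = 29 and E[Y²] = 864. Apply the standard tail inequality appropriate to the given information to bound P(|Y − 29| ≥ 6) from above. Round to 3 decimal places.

The first two moments determine the variance, so Chebyshev's inequality is the sharpest standard bound available.
Var(Y) = E[Y²] − (E[Y])² = 864 − 841 = 23.
Chebyshev's inequality: P(|Y − μ| ≥ t) ≤ Var(Y)/t² = 23/36 = 0.6389.

0.639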